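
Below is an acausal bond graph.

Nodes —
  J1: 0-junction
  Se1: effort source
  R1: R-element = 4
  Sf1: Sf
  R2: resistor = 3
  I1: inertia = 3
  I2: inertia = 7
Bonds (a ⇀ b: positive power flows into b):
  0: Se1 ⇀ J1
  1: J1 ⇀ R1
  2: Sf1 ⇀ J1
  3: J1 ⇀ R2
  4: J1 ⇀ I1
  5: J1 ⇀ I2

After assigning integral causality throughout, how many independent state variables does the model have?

2  (I1, I2 all integral)

β0 |J1  (Se1 (Se) sets effort on bond)
β2 |Sf1  (Sf1 (Sf) sets flow on bond)
β1 |R1  (J1 effort already set via bond 0)
β3 |R2  (common-e at J1 fixed by 0)
β4 |I1  (common-e at J1 fixed by 0)
β5 |I2  (0-jn J1 has e-setter on 0)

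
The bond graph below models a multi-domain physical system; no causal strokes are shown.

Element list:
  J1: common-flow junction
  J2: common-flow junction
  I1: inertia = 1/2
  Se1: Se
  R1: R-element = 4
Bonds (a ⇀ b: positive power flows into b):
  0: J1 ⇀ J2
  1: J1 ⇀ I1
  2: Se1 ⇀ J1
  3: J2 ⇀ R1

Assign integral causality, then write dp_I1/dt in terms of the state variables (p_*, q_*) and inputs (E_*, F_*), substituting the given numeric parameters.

β2 →J1  (Se1 fixes effort; stroke away)
β1 →I1  (I1 integral (f out))
β0 →J1  (J1 flow already set via bond 1)
β3 →J2  (J2: bond 0 brought flow, rest push out)

dp_I1/dt = E_Se1 - 8*p_I1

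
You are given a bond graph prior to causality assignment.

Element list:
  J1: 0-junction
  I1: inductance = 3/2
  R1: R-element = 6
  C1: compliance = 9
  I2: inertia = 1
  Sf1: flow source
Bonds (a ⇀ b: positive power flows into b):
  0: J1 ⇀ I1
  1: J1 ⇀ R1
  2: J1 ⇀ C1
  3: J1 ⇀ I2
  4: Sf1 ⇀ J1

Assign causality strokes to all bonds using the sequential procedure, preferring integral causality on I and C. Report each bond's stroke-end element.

#4 stroke at Sf1  (source Sf1 imposes f)
#0 stroke at I1  (I1 integral (f out))
#2 stroke at J1  (C1: C, integral causality)
#1 stroke at R1  (J1: bond 2 brought effort, rest push out)
#3 stroke at I2  (0-jn J1 has e-setter on 2)

β0 →I1
β1 →R1
β2 →J1
β3 →I2
β4 →Sf1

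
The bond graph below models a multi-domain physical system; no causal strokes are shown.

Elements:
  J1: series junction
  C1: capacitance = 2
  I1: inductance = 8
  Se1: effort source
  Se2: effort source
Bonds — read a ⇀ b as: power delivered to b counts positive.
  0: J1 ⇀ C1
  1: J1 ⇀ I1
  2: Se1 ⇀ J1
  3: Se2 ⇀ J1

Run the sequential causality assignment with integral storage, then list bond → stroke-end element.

#2 |J1  (Se1: effort source, stroke at far end)
#3 |J1  (Se2 fixes effort; stroke away)
#0 |J1  (C1: C, integral causality)
#1 |I1  (J1 needs exactly one f-in)

b0 stroke at J1
b1 stroke at I1
b2 stroke at J1
b3 stroke at J1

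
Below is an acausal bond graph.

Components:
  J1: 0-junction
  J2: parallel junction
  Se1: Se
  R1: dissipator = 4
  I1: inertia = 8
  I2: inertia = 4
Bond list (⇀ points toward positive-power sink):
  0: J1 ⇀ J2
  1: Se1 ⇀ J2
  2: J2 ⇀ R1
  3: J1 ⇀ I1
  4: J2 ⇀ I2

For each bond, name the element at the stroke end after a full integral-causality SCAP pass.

β0 →J1
β1 →J2
β2 →R1
β3 →I1
β4 →I2

#1 |J2  (Se1: effort source, stroke at far end)
#0 |J1  (J2: bond 1 brought effort, rest push out)
#2 |R1  (common-e at J2 fixed by 1)
#4 |I2  (J2 effort already set via bond 1)
#3 |I1  (common-e at J1 fixed by 0)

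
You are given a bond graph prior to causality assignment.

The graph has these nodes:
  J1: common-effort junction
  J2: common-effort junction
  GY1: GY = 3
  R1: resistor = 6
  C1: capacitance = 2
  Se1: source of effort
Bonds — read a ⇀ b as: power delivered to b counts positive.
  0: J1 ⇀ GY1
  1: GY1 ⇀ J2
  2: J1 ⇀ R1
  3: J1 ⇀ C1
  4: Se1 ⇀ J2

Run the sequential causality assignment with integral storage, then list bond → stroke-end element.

b4 →J2  (Se1 (Se) sets effort on bond)
b1 →GY1  (common-e at J2 fixed by 4)
b0 →GY1  (GY GY1: same side as bond 1)
b3 →J1  (C1: C, integral causality)
b2 →R1  (J1 effort already set via bond 3)

bond 0 →GY1
bond 1 →GY1
bond 2 →R1
bond 3 →J1
bond 4 →J2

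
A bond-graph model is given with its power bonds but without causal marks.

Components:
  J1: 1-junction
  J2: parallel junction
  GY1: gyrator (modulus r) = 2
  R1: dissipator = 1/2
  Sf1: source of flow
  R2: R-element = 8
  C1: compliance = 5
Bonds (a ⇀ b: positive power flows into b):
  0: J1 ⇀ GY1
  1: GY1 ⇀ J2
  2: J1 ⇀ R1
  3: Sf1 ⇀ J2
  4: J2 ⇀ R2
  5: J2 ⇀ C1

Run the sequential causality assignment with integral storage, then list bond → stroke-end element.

bond 3 →Sf1  (Sf1 (Sf) sets flow on bond)
bond 5 →J2  (C1 integral (e out))
bond 1 →GY1  (0-jn J2 has e-setter on 5)
bond 4 →R2  (0-jn J2 has e-setter on 5)
bond 0 →GY1  (GY1 both-in/both-out from 1)
bond 2 →J1  (common-f at J1 fixed by 0)

b0 |GY1
b1 |GY1
b2 |J1
b3 |Sf1
b4 |R2
b5 |J2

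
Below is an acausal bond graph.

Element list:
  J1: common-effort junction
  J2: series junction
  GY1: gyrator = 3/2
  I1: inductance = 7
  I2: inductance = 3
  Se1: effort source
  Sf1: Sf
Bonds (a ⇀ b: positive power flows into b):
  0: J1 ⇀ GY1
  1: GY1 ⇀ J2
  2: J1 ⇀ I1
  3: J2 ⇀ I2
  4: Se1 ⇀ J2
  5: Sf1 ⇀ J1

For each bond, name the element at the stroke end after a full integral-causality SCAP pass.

#0 →J1
#1 →J2
#2 →I1
#3 →I2
#4 →J2
#5 →Sf1

bond 4 stroke at J2  (Se1 fixes effort; stroke away)
bond 5 stroke at Sf1  (source Sf1 imposes f)
bond 2 stroke at I1  (I1 outputs flow p/I1)
bond 0 stroke at J1  (J1 needs exactly one e-in)
bond 1 stroke at J2  (GY GY1: same side as bond 0)
bond 3 stroke at I2  (J2 needs exactly one f-in)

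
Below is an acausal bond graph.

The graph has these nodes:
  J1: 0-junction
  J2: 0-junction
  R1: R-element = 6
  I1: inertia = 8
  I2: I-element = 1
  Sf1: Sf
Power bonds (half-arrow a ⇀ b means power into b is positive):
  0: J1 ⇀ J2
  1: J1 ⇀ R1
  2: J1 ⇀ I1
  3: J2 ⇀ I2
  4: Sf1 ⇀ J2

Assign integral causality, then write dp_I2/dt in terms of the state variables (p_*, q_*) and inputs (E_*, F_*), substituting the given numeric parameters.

dp_I2/dt = 6*F_Sf1 - 3*p_I1/4 - 6*p_I2

bond 4 stroke at Sf1  (Sf1 (Sf) sets flow on bond)
bond 2 stroke at I1  (I1 outputs flow p/I1)
bond 3 stroke at I2  (prefer integral on I2)
bond 0 stroke at J2  (J2: last free bond brings effort in)
bond 1 stroke at J1  (J1 needs exactly one e-in)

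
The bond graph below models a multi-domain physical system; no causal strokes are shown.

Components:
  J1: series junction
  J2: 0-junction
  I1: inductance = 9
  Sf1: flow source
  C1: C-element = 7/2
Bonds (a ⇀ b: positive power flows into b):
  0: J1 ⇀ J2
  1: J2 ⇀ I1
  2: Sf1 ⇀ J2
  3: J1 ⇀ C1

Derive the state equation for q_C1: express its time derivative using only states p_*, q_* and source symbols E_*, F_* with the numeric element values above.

#2 |Sf1  (Sf1: flow source, stroke at near end)
#1 |I1  (I1: I, integral causality)
#0 |J2  (J2 needs exactly one e-in)
#3 |J1  (1-jn J1 has f-setter on 0)

dq_C1/dt = -F_Sf1 + p_I1/9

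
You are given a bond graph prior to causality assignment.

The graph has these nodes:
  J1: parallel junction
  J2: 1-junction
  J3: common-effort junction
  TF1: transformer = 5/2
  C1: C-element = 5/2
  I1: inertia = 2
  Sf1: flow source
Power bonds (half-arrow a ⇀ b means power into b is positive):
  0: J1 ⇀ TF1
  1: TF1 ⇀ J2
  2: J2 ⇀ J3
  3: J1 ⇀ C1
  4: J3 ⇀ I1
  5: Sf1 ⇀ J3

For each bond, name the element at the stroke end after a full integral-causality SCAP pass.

b5 stroke at Sf1  (Sf1: flow source, stroke at near end)
b3 stroke at J1  (C1: C, integral causality)
b0 stroke at TF1  (J1 effort already set via bond 3)
b1 stroke at J2  (TF1: transformer flips bond 0)
b2 stroke at J3  (J2 needs exactly one f-in)
b4 stroke at I1  (common-e at J3 fixed by 2)

bond 0 |TF1
bond 1 |J2
bond 2 |J3
bond 3 |J1
bond 4 |I1
bond 5 |Sf1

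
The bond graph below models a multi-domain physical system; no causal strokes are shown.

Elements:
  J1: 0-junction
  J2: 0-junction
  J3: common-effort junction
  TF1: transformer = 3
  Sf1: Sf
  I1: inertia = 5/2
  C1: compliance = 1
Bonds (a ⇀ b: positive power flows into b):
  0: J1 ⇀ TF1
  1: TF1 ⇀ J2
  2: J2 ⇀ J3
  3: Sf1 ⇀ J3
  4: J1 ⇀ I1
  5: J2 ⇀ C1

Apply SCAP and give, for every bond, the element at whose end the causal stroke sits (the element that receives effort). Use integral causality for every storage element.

bond 3 |Sf1  (source Sf1 imposes f)
bond 2 |J3  (J3: last free bond brings effort in)
bond 4 |I1  (I1 outputs flow p/I1)
bond 0 |J1  (J1: last free bond brings effort in)
bond 1 |TF1  (TF1: transformer flips bond 0)
bond 5 |J2  (closing 0-jn rule on J2)

β0 |J1
β1 |TF1
β2 |J3
β3 |Sf1
β4 |I1
β5 |J2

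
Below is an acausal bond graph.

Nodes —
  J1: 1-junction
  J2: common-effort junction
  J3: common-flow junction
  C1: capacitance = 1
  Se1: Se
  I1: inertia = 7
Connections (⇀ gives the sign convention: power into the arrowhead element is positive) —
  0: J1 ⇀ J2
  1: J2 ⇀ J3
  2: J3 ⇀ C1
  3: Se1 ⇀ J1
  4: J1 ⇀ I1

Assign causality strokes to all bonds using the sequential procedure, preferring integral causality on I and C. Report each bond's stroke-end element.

bond 3 →J1  (Se1 fixes effort; stroke away)
bond 2 →J3  (C1 integral (e out))
bond 1 →J2  (J3: last free bond brings flow in)
bond 0 →J1  (J2 effort already set via bond 1)
bond 4 →I1  (J1 needs exactly one f-in)

b0 stroke at J1
b1 stroke at J2
b2 stroke at J3
b3 stroke at J1
b4 stroke at I1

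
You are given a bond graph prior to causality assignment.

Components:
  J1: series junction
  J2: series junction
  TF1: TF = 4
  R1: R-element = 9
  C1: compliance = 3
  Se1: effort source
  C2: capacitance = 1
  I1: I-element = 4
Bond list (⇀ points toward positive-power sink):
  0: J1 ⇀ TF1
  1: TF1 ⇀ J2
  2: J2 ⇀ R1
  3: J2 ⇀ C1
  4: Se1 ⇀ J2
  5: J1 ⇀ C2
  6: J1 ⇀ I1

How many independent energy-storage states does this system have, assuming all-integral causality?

3  (C1, C2, I1 all integral)

#4 stroke→J2  (Se1 (Se) sets effort on bond)
#3 stroke→J2  (C1 outputs effort q/C1)
#5 stroke→J1  (C2 integral (e out))
#6 stroke→I1  (prefer integral on I1)
#0 stroke→J1  (J1 flow already set via bond 6)
#1 stroke→TF1  (through TF1, causality passes straight; one stroke at TF1)
#2 stroke→J2  (J2 flow already set via bond 1)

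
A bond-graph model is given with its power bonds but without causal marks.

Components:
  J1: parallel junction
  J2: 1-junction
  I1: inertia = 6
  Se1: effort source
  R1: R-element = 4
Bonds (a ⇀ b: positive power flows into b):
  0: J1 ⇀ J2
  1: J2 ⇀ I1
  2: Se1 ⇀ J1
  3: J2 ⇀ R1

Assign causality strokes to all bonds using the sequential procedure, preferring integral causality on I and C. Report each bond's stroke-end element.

#2 stroke at J1  (Se1: effort source, stroke at far end)
#0 stroke at J2  (J1 effort already set via bond 2)
#1 stroke at I1  (prefer integral on I1)
#3 stroke at J2  (J2: bond 1 brought flow, rest push out)

bond 0 →J2
bond 1 →I1
bond 2 →J1
bond 3 →J2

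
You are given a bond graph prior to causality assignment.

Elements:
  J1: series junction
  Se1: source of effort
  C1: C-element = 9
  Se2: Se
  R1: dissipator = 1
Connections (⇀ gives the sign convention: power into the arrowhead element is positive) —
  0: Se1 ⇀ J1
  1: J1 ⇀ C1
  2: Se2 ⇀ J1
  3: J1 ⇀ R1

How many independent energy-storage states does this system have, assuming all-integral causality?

1  (C1 all integral)

bond 0 →J1  (source Se1 imposes e)
bond 2 →J1  (Se2: effort source, stroke at far end)
bond 1 →J1  (C1: C, integral causality)
bond 3 →R1  (closing 1-jn rule on J1)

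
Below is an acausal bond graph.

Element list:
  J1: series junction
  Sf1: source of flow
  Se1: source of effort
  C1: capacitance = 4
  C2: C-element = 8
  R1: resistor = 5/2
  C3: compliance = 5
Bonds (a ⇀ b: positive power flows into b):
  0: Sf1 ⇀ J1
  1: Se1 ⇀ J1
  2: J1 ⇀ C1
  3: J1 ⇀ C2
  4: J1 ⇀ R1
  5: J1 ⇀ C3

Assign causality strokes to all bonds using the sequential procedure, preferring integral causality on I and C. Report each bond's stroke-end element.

#0 stroke→Sf1  (source Sf1 imposes f)
#1 stroke→J1  (Se1 fixes effort; stroke away)
#2 stroke→J1  (J1: bond 0 brought flow, rest push out)
#3 stroke→J1  (J1 flow already set via bond 0)
#4 stroke→J1  (common-f at J1 fixed by 0)
#5 stroke→J1  (J1 flow already set via bond 0)

b0 |Sf1
b1 |J1
b2 |J1
b3 |J1
b4 |J1
b5 |J1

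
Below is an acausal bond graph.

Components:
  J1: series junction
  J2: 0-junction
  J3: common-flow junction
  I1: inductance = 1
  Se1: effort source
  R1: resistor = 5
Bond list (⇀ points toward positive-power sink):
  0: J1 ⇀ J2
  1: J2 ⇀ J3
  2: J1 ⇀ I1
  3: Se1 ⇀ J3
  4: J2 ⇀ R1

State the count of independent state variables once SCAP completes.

bond 3 stroke→J3  (source Se1 imposes e)
bond 1 stroke→J2  (J3: last free bond brings flow in)
bond 0 stroke→J1  (J2: bond 1 brought effort, rest push out)
bond 4 stroke→R1  (J2: bond 1 brought effort, rest push out)
bond 2 stroke→I1  (only one flow-in slot at J1)

1  (I1 all integral)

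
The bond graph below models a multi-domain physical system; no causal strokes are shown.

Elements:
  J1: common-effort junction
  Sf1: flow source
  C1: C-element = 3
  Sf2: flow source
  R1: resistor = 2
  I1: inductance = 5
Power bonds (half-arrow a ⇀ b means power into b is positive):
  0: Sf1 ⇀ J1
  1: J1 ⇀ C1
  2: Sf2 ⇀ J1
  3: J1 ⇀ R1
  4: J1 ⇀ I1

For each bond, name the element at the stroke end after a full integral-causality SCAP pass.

β0 →Sf1
β1 →J1
β2 →Sf2
β3 →R1
β4 →I1

bond 0 →Sf1  (Sf1: flow source, stroke at near end)
bond 2 →Sf2  (Sf2: flow source, stroke at near end)
bond 1 →J1  (prefer integral on C1)
bond 3 →R1  (0-jn J1 has e-setter on 1)
bond 4 →I1  (J1: bond 1 brought effort, rest push out)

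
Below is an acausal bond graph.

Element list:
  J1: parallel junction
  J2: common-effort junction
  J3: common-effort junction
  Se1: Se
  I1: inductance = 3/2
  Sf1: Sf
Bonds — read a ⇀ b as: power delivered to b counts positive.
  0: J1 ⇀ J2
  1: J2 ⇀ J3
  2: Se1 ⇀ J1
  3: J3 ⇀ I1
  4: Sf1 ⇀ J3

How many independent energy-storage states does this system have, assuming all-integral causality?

1  (I1 all integral)

b2 stroke→J1  (Se1 fixes effort; stroke away)
b4 stroke→Sf1  (Sf1 (Sf) sets flow on bond)
b0 stroke→J2  (J1 effort already set via bond 2)
b1 stroke→J3  (common-e at J2 fixed by 0)
b3 stroke→I1  (J3: bond 1 brought effort, rest push out)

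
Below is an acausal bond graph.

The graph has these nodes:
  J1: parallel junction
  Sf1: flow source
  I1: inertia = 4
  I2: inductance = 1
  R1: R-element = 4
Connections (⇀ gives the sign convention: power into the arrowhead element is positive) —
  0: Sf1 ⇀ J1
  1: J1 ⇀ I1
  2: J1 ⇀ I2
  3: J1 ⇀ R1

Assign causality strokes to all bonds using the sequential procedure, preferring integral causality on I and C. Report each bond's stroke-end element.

#0 →Sf1
#1 →I1
#2 →I2
#3 →J1

β0 →Sf1  (source Sf1 imposes f)
β1 →I1  (I1 outputs flow p/I1)
β2 →I2  (prefer integral on I2)
β3 →J1  (J1 needs exactly one e-in)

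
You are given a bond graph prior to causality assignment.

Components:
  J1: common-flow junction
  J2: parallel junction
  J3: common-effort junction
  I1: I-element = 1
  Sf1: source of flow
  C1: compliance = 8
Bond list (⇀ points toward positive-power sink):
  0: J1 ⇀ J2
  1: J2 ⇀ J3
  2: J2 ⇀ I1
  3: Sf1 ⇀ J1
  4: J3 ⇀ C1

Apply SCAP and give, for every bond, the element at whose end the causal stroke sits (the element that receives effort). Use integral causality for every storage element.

#0 stroke→J1
#1 stroke→J2
#2 stroke→I1
#3 stroke→Sf1
#4 stroke→J3

#3 →Sf1  (Sf1: flow source, stroke at near end)
#0 →J1  (1-jn J1 has f-setter on 3)
#2 →I1  (I1: I, integral causality)
#1 →J2  (J2: last free bond brings effort in)
#4 →J3  (closing 0-jn rule on J3)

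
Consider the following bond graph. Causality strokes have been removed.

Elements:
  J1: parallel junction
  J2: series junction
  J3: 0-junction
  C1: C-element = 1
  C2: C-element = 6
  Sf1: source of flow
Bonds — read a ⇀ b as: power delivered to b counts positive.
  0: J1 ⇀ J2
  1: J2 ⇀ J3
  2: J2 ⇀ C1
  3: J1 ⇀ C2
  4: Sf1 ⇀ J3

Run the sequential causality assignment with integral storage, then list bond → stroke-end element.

b4 stroke at Sf1  (Sf1 (Sf) sets flow on bond)
b1 stroke at J3  (J3 needs exactly one e-in)
b0 stroke at J2  (J2: bond 1 brought flow, rest push out)
b2 stroke at J2  (common-f at J2 fixed by 1)
b3 stroke at J1  (closing 0-jn rule on J1)

b0 |J2
b1 |J3
b2 |J2
b3 |J1
b4 |Sf1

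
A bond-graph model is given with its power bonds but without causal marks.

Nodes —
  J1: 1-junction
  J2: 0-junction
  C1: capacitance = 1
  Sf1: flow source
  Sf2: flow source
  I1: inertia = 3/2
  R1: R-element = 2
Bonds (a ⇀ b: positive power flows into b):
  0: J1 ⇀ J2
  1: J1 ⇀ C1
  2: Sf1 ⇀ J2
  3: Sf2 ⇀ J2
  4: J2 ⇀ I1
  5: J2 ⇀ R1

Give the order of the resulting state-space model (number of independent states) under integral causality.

bond 2 stroke→Sf1  (Sf1 (Sf) sets flow on bond)
bond 3 stroke→Sf2  (Sf2: flow source, stroke at near end)
bond 1 stroke→J1  (C1 integral (e out))
bond 0 stroke→J2  (closing 1-jn rule on J1)
bond 4 stroke→I1  (J2 effort already set via bond 0)
bond 5 stroke→R1  (common-e at J2 fixed by 0)

2  (C1, I1 all integral)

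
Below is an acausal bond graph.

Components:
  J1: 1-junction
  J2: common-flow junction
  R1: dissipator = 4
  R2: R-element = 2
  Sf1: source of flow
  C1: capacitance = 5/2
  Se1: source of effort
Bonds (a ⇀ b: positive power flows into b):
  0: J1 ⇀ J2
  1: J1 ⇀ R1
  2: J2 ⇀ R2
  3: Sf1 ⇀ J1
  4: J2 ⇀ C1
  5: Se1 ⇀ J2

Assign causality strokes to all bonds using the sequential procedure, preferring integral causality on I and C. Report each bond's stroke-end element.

β3 stroke at Sf1  (Sf1 (Sf) sets flow on bond)
β5 stroke at J2  (Se1 fixes effort; stroke away)
β0 stroke at J1  (1-jn J1 has f-setter on 3)
β1 stroke at J1  (J1 flow already set via bond 3)
β2 stroke at J2  (J2 flow already set via bond 0)
β4 stroke at J2  (J2: bond 0 brought flow, rest push out)

β0 |J1
β1 |J1
β2 |J2
β3 |Sf1
β4 |J2
β5 |J2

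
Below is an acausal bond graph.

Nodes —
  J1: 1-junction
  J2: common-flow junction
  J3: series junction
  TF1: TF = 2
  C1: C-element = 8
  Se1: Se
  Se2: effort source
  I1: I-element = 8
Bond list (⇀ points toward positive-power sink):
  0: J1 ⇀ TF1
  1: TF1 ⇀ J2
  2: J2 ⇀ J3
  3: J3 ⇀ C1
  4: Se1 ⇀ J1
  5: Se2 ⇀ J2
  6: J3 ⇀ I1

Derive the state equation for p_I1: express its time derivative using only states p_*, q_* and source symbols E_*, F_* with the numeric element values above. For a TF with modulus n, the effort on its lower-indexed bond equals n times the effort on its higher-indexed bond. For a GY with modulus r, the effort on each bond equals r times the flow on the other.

β4 →J1  (source Se1 imposes e)
β5 →J2  (source Se2 imposes e)
β0 →TF1  (only one flow-in slot at J1)
β1 →J2  (TF TF1: opposite of bond 0)
β2 →J3  (closing 1-jn rule on J2)
β3 →J3  (C1 integral (e out))
β6 →I1  (J3 needs exactly one f-in)

dp_I1/dt = E_Se1/2 + E_Se2 - q_C1/8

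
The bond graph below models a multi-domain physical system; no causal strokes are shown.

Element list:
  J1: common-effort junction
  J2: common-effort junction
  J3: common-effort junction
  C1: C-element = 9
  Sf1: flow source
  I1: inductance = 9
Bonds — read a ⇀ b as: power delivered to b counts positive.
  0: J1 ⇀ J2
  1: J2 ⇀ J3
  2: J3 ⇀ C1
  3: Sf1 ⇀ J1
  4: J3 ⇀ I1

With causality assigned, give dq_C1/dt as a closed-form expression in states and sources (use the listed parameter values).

β3 stroke→Sf1  (Sf1 fixes flow; stroke at Sf1)
β0 stroke→J1  (J1: last free bond brings effort in)
β1 stroke→J2  (J2 needs exactly one e-in)
β2 stroke→J3  (C1 outputs effort q/C1)
β4 stroke→I1  (J3 effort already set via bond 2)

dq_C1/dt = F_Sf1 - p_I1/9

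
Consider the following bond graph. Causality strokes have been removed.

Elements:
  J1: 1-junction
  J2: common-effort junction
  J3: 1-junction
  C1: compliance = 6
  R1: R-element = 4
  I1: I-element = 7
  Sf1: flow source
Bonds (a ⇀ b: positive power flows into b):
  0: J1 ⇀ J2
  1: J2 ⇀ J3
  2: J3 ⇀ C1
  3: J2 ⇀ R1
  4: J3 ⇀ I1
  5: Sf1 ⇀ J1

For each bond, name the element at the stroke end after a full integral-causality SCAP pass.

bond 5 stroke→Sf1  (Sf1 fixes flow; stroke at Sf1)
bond 0 stroke→J1  (common-f at J1 fixed by 5)
bond 2 stroke→J3  (C1: C, integral causality)
bond 4 stroke→I1  (prefer integral on I1)
bond 1 stroke→J3  (J3: bond 4 brought flow, rest push out)
bond 3 stroke→J2  (closing 0-jn rule on J2)

b0 stroke→J1
b1 stroke→J3
b2 stroke→J3
b3 stroke→J2
b4 stroke→I1
b5 stroke→Sf1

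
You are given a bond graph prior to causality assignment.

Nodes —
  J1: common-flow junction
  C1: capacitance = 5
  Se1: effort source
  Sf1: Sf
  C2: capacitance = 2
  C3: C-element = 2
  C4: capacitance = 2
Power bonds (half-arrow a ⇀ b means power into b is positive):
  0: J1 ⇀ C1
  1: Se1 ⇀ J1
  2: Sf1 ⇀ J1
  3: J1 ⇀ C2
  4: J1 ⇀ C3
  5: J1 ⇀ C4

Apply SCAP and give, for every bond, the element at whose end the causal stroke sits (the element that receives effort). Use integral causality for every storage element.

bond 1 |J1  (source Se1 imposes e)
bond 2 |Sf1  (source Sf1 imposes f)
bond 0 |J1  (common-f at J1 fixed by 2)
bond 3 |J1  (1-jn J1 has f-setter on 2)
bond 4 |J1  (1-jn J1 has f-setter on 2)
bond 5 |J1  (1-jn J1 has f-setter on 2)

bond 0 →J1
bond 1 →J1
bond 2 →Sf1
bond 3 →J1
bond 4 →J1
bond 5 →J1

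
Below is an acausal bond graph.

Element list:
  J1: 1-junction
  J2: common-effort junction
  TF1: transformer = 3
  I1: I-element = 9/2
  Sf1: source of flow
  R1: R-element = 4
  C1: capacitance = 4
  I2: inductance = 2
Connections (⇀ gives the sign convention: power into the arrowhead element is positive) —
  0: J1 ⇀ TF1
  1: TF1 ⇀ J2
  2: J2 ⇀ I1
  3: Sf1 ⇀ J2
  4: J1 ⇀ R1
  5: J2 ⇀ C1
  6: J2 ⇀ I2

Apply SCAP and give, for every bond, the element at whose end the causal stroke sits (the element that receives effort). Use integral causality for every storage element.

β0 →J1
β1 →TF1
β2 →I1
β3 →Sf1
β4 →R1
β5 →J2
β6 →I2

β3 |Sf1  (Sf1 fixes flow; stroke at Sf1)
β2 |I1  (prefer integral on I1)
β5 |J2  (prefer integral on C1)
β1 |TF1  (common-e at J2 fixed by 5)
β6 |I2  (J2 effort already set via bond 5)
β0 |J1  (TF TF1: opposite of bond 1)
β4 |R1  (J1: last free bond brings flow in)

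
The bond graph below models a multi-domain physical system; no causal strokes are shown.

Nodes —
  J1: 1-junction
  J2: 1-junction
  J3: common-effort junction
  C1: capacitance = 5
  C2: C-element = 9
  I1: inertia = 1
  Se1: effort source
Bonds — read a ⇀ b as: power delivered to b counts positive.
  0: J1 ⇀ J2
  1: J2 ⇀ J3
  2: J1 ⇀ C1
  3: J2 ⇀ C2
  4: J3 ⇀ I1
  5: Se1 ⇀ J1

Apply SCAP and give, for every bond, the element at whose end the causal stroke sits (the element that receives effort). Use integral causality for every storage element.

b5 stroke→J1  (source Se1 imposes e)
b2 stroke→J1  (prefer integral on C1)
b0 stroke→J2  (only one flow-in slot at J1)
b3 stroke→J2  (prefer integral on C2)
b1 stroke→J3  (only one flow-in slot at J2)
b4 stroke→I1  (common-e at J3 fixed by 1)

bond 0 stroke at J2
bond 1 stroke at J3
bond 2 stroke at J1
bond 3 stroke at J2
bond 4 stroke at I1
bond 5 stroke at J1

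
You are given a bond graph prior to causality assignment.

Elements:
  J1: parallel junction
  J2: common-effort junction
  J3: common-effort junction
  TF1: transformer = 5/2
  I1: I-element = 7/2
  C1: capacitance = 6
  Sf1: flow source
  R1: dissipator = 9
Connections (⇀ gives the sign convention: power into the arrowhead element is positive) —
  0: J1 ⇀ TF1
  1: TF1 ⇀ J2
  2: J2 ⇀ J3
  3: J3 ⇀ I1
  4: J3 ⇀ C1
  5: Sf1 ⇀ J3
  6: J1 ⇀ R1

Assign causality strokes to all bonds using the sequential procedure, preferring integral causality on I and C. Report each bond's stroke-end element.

bond 0 stroke→J1
bond 1 stroke→TF1
bond 2 stroke→J2
bond 3 stroke→I1
bond 4 stroke→J3
bond 5 stroke→Sf1
bond 6 stroke→R1

#5 →Sf1  (Sf1: flow source, stroke at near end)
#3 →I1  (prefer integral on I1)
#4 →J3  (prefer integral on C1)
#2 →J2  (common-e at J3 fixed by 4)
#1 →TF1  (J2 effort already set via bond 2)
#0 →J1  (through TF1, causality passes straight; one stroke at TF1)
#6 →R1  (0-jn J1 has e-setter on 0)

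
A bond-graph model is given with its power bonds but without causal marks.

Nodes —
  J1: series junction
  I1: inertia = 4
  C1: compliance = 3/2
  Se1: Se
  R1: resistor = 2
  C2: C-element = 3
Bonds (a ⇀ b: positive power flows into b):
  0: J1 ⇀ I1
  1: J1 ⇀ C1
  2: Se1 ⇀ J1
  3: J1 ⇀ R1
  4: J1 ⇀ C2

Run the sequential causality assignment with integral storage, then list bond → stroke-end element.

β0 stroke→I1
β1 stroke→J1
β2 stroke→J1
β3 stroke→J1
β4 stroke→J1

bond 2 |J1  (Se1 (Se) sets effort on bond)
bond 0 |I1  (I1 integral (f out))
bond 1 |J1  (J1 flow already set via bond 0)
bond 3 |J1  (J1 flow already set via bond 0)
bond 4 |J1  (common-f at J1 fixed by 0)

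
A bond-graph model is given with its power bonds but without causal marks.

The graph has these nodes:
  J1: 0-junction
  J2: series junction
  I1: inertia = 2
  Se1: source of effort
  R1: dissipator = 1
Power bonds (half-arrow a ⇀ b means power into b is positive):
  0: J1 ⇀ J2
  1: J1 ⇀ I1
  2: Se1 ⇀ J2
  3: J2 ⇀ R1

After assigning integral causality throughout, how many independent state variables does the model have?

1  (I1 all integral)

β2 stroke→J2  (Se1 fixes effort; stroke away)
β1 stroke→I1  (prefer integral on I1)
β0 stroke→J1  (closing 0-jn rule on J1)
β3 stroke→J2  (J2: bond 0 brought flow, rest push out)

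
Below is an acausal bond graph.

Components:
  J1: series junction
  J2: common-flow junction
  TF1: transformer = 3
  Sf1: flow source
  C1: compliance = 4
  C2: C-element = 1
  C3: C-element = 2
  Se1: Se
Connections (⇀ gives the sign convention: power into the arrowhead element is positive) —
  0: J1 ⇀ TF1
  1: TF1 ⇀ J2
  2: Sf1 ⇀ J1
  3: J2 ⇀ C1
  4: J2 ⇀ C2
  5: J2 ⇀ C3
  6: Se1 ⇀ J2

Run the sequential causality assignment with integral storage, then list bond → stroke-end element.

b0 stroke at J1
b1 stroke at TF1
b2 stroke at Sf1
b3 stroke at J2
b4 stroke at J2
b5 stroke at J2
b6 stroke at J2

#2 |Sf1  (Sf1: flow source, stroke at near end)
#6 |J2  (Se1 fixes effort; stroke away)
#0 |J1  (common-f at J1 fixed by 2)
#1 |TF1  (through TF1, causality passes straight; one stroke at TF1)
#3 |J2  (common-f at J2 fixed by 1)
#4 |J2  (J2: bond 1 brought flow, rest push out)
#5 |J2  (J2 flow already set via bond 1)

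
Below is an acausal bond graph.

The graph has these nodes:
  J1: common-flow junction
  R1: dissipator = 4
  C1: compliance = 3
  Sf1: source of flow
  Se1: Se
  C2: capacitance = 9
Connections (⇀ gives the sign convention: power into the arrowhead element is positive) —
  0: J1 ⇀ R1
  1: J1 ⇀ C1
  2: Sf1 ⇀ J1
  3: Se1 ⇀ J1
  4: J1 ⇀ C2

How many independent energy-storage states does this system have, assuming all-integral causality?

bond 2 |Sf1  (Sf1 fixes flow; stroke at Sf1)
bond 3 |J1  (Se1 (Se) sets effort on bond)
bond 0 |J1  (J1 flow already set via bond 2)
bond 1 |J1  (J1: bond 2 brought flow, rest push out)
bond 4 |J1  (1-jn J1 has f-setter on 2)

2  (C1, C2 all integral)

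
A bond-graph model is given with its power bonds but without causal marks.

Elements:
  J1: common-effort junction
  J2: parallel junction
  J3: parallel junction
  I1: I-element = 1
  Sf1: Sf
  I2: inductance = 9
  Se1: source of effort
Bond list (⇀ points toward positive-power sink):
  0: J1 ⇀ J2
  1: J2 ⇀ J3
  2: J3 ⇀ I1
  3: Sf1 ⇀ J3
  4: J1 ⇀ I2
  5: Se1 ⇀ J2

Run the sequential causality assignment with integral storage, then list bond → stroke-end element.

b3 →Sf1  (source Sf1 imposes f)
b5 →J2  (Se1: effort source, stroke at far end)
b0 →J1  (J2 effort already set via bond 5)
b1 →J3  (J2: bond 5 brought effort, rest push out)
b2 →I1  (0-jn J3 has e-setter on 1)
b4 →I2  (J1 effort already set via bond 0)

b0 |J1
b1 |J3
b2 |I1
b3 |Sf1
b4 |I2
b5 |J2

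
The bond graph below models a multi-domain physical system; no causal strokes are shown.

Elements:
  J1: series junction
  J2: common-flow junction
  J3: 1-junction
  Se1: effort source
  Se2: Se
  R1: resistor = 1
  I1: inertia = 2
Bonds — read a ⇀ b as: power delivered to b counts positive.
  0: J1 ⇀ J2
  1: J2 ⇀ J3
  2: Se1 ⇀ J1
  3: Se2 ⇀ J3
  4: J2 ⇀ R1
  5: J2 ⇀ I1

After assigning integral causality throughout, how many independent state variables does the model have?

1  (I1 all integral)

b2 stroke at J1  (Se1 (Se) sets effort on bond)
b3 stroke at J3  (Se2 (Se) sets effort on bond)
b0 stroke at J2  (only one flow-in slot at J1)
b1 stroke at J2  (only one flow-in slot at J3)
b5 stroke at I1  (I1: I, integral causality)
b4 stroke at J2  (common-f at J2 fixed by 5)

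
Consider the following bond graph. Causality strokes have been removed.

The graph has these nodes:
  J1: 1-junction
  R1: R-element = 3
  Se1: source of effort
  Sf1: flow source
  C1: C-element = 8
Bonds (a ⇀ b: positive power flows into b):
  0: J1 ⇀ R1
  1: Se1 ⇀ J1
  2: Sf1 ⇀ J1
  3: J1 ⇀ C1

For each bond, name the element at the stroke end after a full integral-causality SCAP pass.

β0 →J1
β1 →J1
β2 →Sf1
β3 →J1

b1 →J1  (Se1 (Se) sets effort on bond)
b2 →Sf1  (Sf1: flow source, stroke at near end)
b0 →J1  (J1: bond 2 brought flow, rest push out)
b3 →J1  (1-jn J1 has f-setter on 2)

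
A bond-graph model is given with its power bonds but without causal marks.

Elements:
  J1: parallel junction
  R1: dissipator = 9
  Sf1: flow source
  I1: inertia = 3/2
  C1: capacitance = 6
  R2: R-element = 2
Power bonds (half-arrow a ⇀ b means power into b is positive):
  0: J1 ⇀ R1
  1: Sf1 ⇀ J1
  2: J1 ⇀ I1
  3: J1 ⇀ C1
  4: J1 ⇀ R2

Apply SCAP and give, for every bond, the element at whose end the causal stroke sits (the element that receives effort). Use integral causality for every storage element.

b0 stroke at R1
b1 stroke at Sf1
b2 stroke at I1
b3 stroke at J1
b4 stroke at R2

#1 stroke at Sf1  (Sf1: flow source, stroke at near end)
#2 stroke at I1  (I1: I, integral causality)
#3 stroke at J1  (C1 integral (e out))
#0 stroke at R1  (J1: bond 3 brought effort, rest push out)
#4 stroke at R2  (0-jn J1 has e-setter on 3)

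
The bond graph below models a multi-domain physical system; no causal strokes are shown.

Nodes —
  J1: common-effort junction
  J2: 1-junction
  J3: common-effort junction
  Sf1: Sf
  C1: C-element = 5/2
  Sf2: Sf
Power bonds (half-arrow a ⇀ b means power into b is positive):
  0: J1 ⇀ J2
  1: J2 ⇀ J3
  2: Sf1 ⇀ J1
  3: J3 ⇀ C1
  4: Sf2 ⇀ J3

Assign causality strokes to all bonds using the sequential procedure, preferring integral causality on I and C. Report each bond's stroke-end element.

β2 →Sf1  (Sf1 (Sf) sets flow on bond)
β4 →Sf2  (source Sf2 imposes f)
β0 →J1  (only one effort-in slot at J1)
β1 →J2  (1-jn J2 has f-setter on 0)
β3 →J3  (J3 needs exactly one e-in)

bond 0 |J1
bond 1 |J2
bond 2 |Sf1
bond 3 |J3
bond 4 |Sf2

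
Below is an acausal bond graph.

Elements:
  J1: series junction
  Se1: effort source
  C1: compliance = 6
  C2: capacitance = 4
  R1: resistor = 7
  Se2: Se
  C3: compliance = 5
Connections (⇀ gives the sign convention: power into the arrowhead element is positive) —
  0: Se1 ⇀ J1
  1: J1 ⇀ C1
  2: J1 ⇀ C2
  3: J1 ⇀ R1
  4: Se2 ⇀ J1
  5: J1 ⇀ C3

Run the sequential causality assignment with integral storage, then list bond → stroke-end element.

bond 0 |J1
bond 1 |J1
bond 2 |J1
bond 3 |R1
bond 4 |J1
bond 5 |J1

b0 →J1  (Se1 fixes effort; stroke away)
b4 →J1  (Se2 fixes effort; stroke away)
b1 →J1  (C1: C, integral causality)
b2 →J1  (C2 integral (e out))
b5 →J1  (prefer integral on C3)
b3 →R1  (J1: last free bond brings flow in)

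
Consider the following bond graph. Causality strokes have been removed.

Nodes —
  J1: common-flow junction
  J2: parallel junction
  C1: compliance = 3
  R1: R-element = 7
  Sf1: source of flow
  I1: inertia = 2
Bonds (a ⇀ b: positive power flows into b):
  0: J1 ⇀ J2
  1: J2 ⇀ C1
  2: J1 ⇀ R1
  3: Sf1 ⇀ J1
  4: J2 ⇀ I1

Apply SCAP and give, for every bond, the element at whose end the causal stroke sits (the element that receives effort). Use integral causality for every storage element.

β0 →J1
β1 →J2
β2 →J1
β3 →Sf1
β4 →I1

β3 stroke→Sf1  (source Sf1 imposes f)
β0 stroke→J1  (J1 flow already set via bond 3)
β2 stroke→J1  (J1: bond 3 brought flow, rest push out)
β1 stroke→J2  (C1 integral (e out))
β4 stroke→I1  (J2 effort already set via bond 1)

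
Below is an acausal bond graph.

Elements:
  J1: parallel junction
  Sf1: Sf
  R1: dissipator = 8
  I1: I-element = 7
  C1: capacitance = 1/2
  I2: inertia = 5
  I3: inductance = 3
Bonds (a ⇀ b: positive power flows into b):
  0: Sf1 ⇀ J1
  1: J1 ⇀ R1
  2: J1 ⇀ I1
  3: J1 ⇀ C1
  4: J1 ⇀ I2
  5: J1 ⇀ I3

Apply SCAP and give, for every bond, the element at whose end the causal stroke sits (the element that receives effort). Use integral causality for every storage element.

β0 →Sf1
β1 →R1
β2 →I1
β3 →J1
β4 →I2
β5 →I3

#0 |Sf1  (source Sf1 imposes f)
#2 |I1  (I1: I, integral causality)
#3 |J1  (C1 integral (e out))
#1 |R1  (J1 effort already set via bond 3)
#4 |I2  (0-jn J1 has e-setter on 3)
#5 |I3  (common-e at J1 fixed by 3)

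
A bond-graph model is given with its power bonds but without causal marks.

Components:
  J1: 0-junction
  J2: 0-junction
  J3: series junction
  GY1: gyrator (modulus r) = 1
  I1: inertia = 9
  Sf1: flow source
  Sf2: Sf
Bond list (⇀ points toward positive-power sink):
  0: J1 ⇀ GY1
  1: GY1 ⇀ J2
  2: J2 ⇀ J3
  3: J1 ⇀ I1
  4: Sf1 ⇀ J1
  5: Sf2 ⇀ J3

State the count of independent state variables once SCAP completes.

1  (I1 all integral)

b4 stroke at Sf1  (Sf1 fixes flow; stroke at Sf1)
b5 stroke at Sf2  (Sf2 fixes flow; stroke at Sf2)
b2 stroke at J3  (1-jn J3 has f-setter on 5)
b1 stroke at J2  (J2 needs exactly one e-in)
b0 stroke at J1  (GY1: gyrator matches bond 1)
b3 stroke at I1  (0-jn J1 has e-setter on 0)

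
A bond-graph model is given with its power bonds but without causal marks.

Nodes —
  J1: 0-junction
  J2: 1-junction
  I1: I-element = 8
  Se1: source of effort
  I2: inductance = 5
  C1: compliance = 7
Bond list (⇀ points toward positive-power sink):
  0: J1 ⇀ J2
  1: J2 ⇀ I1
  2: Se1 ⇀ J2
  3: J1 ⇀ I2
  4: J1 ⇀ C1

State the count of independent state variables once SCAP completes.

3  (C1, I1, I2 all integral)

#2 →J2  (Se1 fixes effort; stroke away)
#1 →I1  (I1 outputs flow p/I1)
#0 →J2  (J2: bond 1 brought flow, rest push out)
#3 →I2  (I2: I, integral causality)
#4 →J1  (only one effort-in slot at J1)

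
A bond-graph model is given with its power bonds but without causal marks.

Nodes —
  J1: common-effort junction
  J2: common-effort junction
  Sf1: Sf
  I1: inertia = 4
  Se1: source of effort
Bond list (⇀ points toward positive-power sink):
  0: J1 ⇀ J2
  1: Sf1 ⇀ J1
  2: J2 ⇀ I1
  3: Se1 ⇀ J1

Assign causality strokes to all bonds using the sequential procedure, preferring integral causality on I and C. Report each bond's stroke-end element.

#1 stroke→Sf1  (Sf1: flow source, stroke at near end)
#3 stroke→J1  (source Se1 imposes e)
#0 stroke→J2  (J1: bond 3 brought effort, rest push out)
#2 stroke→I1  (common-e at J2 fixed by 0)

bond 0 stroke at J2
bond 1 stroke at Sf1
bond 2 stroke at I1
bond 3 stroke at J1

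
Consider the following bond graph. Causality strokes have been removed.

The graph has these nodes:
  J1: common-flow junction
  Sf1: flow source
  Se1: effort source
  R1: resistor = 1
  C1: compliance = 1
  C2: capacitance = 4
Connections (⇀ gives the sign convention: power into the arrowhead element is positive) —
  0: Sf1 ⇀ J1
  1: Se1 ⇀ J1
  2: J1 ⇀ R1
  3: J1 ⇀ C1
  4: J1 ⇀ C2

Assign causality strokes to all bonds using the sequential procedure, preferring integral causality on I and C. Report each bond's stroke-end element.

#0 |Sf1
#1 |J1
#2 |J1
#3 |J1
#4 |J1

#0 |Sf1  (Sf1 fixes flow; stroke at Sf1)
#1 |J1  (Se1: effort source, stroke at far end)
#2 |J1  (1-jn J1 has f-setter on 0)
#3 |J1  (J1: bond 0 brought flow, rest push out)
#4 |J1  (common-f at J1 fixed by 0)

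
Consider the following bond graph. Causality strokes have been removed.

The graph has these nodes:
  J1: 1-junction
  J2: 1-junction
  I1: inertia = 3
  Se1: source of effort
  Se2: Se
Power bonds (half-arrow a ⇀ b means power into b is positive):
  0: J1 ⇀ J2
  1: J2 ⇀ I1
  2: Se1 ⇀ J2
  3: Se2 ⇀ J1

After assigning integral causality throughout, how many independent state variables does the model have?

bond 2 →J2  (Se1 fixes effort; stroke away)
bond 3 →J1  (Se2 (Se) sets effort on bond)
bond 0 →J2  (only one flow-in slot at J1)
bond 1 →I1  (only one flow-in slot at J2)

1  (I1 all integral)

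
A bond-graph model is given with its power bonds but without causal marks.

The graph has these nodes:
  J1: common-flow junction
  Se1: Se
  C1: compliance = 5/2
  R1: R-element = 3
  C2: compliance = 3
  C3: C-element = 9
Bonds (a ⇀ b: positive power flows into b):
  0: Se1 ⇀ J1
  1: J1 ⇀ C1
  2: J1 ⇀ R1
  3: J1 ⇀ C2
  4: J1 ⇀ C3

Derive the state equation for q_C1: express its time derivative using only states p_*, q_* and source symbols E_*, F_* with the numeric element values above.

b0 →J1  (source Se1 imposes e)
b1 →J1  (prefer integral on C1)
b3 →J1  (C2 integral (e out))
b4 →J1  (C3 integral (e out))
b2 →R1  (J1: last free bond brings flow in)

dq_C1/dt = E_Se1/3 - 2*q_C1/15 - q_C2/9 - q_C3/27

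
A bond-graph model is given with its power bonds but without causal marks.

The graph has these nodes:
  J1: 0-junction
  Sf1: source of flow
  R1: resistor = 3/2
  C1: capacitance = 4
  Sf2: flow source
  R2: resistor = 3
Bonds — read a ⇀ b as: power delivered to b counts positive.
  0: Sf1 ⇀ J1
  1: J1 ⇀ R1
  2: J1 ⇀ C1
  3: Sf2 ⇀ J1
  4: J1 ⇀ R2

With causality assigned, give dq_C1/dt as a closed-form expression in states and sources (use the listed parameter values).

b0 stroke→Sf1  (Sf1: flow source, stroke at near end)
b3 stroke→Sf2  (Sf2: flow source, stroke at near end)
b2 stroke→J1  (C1 outputs effort q/C1)
b1 stroke→R1  (0-jn J1 has e-setter on 2)
b4 stroke→R2  (0-jn J1 has e-setter on 2)

dq_C1/dt = F_Sf1 + F_Sf2 - q_C1/4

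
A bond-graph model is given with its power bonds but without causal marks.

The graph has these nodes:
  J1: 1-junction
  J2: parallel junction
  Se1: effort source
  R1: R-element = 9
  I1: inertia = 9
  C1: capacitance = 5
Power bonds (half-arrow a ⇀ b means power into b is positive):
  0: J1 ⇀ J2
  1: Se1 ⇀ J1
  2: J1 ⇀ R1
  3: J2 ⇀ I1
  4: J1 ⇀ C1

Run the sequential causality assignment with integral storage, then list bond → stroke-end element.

β0 |J2
β1 |J1
β2 |J1
β3 |I1
β4 |J1

bond 1 →J1  (source Se1 imposes e)
bond 3 →I1  (prefer integral on I1)
bond 0 →J2  (only one effort-in slot at J2)
bond 2 →J1  (J1: bond 0 brought flow, rest push out)
bond 4 →J1  (J1 flow already set via bond 0)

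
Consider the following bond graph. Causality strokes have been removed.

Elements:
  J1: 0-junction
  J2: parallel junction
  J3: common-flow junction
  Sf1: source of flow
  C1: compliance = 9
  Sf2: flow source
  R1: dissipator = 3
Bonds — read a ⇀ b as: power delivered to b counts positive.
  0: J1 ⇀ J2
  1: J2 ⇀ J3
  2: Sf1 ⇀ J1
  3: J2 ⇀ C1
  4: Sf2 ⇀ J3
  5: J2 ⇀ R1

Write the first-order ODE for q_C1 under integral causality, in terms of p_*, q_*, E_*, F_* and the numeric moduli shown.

#2 |Sf1  (Sf1: flow source, stroke at near end)
#4 |Sf2  (source Sf2 imposes f)
#0 |J1  (J1: last free bond brings effort in)
#1 |J3  (common-f at J3 fixed by 4)
#3 |J2  (C1 integral (e out))
#5 |R1  (common-e at J2 fixed by 3)

dq_C1/dt = F_Sf1 - F_Sf2 - q_C1/27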